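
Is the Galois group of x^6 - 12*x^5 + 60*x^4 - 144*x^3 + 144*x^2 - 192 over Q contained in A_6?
The polynomial is irreducible of degree 6 over Q. Its discriminant is 5410421842378752, which is not a perfect square. A Galois group lies in the alternating group exactly when the discriminant is a square in Q, so the Galois group (S_3 x S_3) is not contained in A_6.

No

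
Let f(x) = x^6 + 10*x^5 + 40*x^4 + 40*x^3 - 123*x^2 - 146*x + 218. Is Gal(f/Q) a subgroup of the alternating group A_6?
The polynomial is irreducible of degree 6 over Q. Its discriminant is -536372911095808, which is not a perfect square. A Galois group lies in the alternating group exactly when the discriminant is a square in Q, so the Galois group ((S_3 x S_3) : C_2) is not contained in A_6.

No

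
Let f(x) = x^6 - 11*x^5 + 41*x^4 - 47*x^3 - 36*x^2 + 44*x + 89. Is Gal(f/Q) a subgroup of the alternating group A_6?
The polynomial is irreducible of degree 6 over Q. Its discriminant is 1064390625 = 32625^2, a perfect square. A Galois group lies in the alternating group exactly when the discriminant is a square in Q, so the Galois group ((C_3 x C_3) : C_4) is contained in A_6.

Yes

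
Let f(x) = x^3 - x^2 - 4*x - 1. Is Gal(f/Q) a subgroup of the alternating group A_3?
Yes

The polynomial is irreducible of degree 3 over Q. Its discriminant is 169 = 13^2, a perfect square. A Galois group lies in the alternating group exactly when the discriminant is a square in Q, so the Galois group (C_3) is contained in A_3.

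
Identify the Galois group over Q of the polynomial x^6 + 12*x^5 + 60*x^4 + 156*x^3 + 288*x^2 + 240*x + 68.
The polynomial f is an irreducible sextic over Q, so G = Gal(f/Q) is one of the 16 transitive subgroups 6T1, ..., 6T16 of S_6. The discriminant of f is -41622228172800, which is not a perfect square, so G is not contained in A_6. The transitive groups of degree 6 not contained in A_6 are: C_6 (6T1, order 6), S_3 (6T2, order 6), D_6 (6T3, order 12), C_3 x S_3 (6T5, order 18), A_4 x C_2 (6T6, order 24), S_4 (6T8, order 24), S_3 x S_3 (6T9, order 36), S_4 x C_2 (6T11, order 48), (S_3 x S_3) : C_2 (6T13, order 72), PGL(2,5) (6T14, order 120), S_6 (6T16, order 720). By Dedekind's theorem, for a prime p not dividing disc(f) the degrees of the irreducible factors of f mod p form the cycle type of an element of G. Factoring f modulo the 79 such primes p <= 431 (skipping 2, 3, 5, 11, which divide the discriminant), each new pattern first appears at: mod 7: f = (x^6 + 5x^5 + 4x^4 + 2x^3 + x^2 + 2x + 5), pattern 6; mod 17: f = (x)(x + 5)(x^2 + x + 16)(x^2 + 6x + 3), pattern 2+2+1+1; mod 19: f = (x^3 + 6x^2 + 10x + 11)(x^3 + 6x^2 + 14x + 1), pattern 3+3; mod 23: f = (x^2 + 7x + 7)(x^2 + 10x + 15)(x^2 + 18x + 7), pattern 2+2+2; mod 43: f = (x + 5)(x + 12)(x + 14)(x + 17)(x + 18)(x + 32), pattern 1+1+1+1+1+1. No other pattern occurs in this range, so the set of observed cycle types is {6, 2+2+1+1, 3+3, 2+2+2, 1+1+1+1+1+1}. The candidates containing elements of all these cycle types are D_6 (6T3) of order 12, A_4 x C_2 (6T6) of order 24, S_3 x S_3 (6T9) of order 36, S_4 x C_2 (6T11) of order 48, (S_3 x S_3) : C_2 (6T13) of order 72, PGL(2,5) (6T14) of order 120, S_6 (6T16) of order 720; the others are excluded. The observed types are precisely the cycle types that occur in D_6 (6T3). Each of the other remaining candidates has further cycle types, and by the Chebotarev density theorem the matching factorization patterns would occur for a proportion of primes equal to their share of the group: A_4 x C_2 (6T6) additionally contains elements of type 2+1+1+1+1 (3 of its 24 elements, about 12% of primes); S_3 x S_3 (6T9) additionally contains elements of type 3+1+1+1 (4 of its 36 elements, about 11% of primes); S_4 x C_2 (6T11) additionally contains elements of type 4+2, 4+1+1, 2+1+1+1+1 (15 of its 48 elements, about 31% of primes); (S_3 x S_3) : C_2 (6T13) additionally contains elements of type 4+2, 3+2+1, 3+1+1+1, 2+1+1+1+1 (40 of its 72 elements, about 56% of primes); PGL(2,5) (6T14) additionally contains elements of type 5+1, 4+1+1 (54 of its 120 elements, about 45% of primes); S_6 (6T16) additionally contains elements of type 5+1, 4+2, 4+1+1, 3+2+1, 3+1+1+1, 2+1+1+1+1 (499 of its 720 elements, about 69% of primes). None of the 79 primes tested shows any such pattern (for each of these groups the chance of that is below 10^-4), which rules them out. Hence G = D_6 (6T3), of order 12.

D_6 (also written D6)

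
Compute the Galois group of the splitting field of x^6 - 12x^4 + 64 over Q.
The polynomial f is an irreducible sextic over Q, so G = Gal(f/Q) is one of the 16 transitive subgroups 6T1, ..., 6T16 of S_6. The discriminant of f is -450868486864896, which is not a perfect square, so G is not contained in A_6. The transitive groups of degree 6 not contained in A_6 are: C_6 (6T1, order 6), S_3 (6T2, order 6), D_6 (6T3, order 12), C_3 x S_3 (6T5, order 18), A_4 x C_2 (6T6, order 24), S_4 (6T8, order 24), S_3 x S_3 (6T9, order 36), S_4 x C_2 (6T11, order 48), (S_3 x S_3) : C_2 (6T13, order 72), PGL(2,5) (6T14, order 120), S_6 (6T16, order 720). By Dedekind's theorem, for a prime p not dividing disc(f) the degrees of the irreducible factors of f mod p form the cycle type of an element of G. Factoring f modulo the 33 such primes p <= 149 (skipping 2, 3, which divide the discriminant), each new pattern first appears at: mod 5: f = (x^3 + 2x^2 + x + 4)(x^3 + 3x^2 + x + 1), pattern 3+3; mod 7: f = (x^6 + 2x^4 + 1), pattern 6; mod 17: f = (x + 4)(x + 13)(x^2 + 7)(x^2 + 14), pattern 2+2+1+1; mod 19: f = (x + 5)(x + 7)(x + 12)(x + 14)(x^2 + 5), pattern 2+1+1+1+1; mod 71: f = (x^2 + 3)(x^2 + 18)(x^2 + 38), pattern 2+2+2. No other pattern occurs in this range, so the set of observed cycle types is {3+3, 6, 2+2+1+1, 2+1+1+1+1, 2+2+2}. The candidates containing elements of all these cycle types are A_4 x C_2 (6T6) of order 24, S_4 x C_2 (6T11) of order 48, (S_3 x S_3) : C_2 (6T13) of order 72, S_6 (6T16) of order 720; the others are excluded. The observed types are precisely the cycle types that occur in A_4 x C_2 (6T6) (apart from the identity). Each of the other remaining candidates has further cycle types, and by the Chebotarev density theorem the matching factorization patterns would occur for a proportion of primes equal to their share of the group: S_4 x C_2 (6T11) additionally contains elements of type 4+2, 4+1+1 (12 of its 48 elements, about 25% of primes); (S_3 x S_3) : C_2 (6T13) additionally contains elements of type 4+2, 3+2+1, 3+1+1+1 (34 of its 72 elements, about 47% of primes); S_6 (6T16) additionally contains elements of type 5+1, 4+2, 4+1+1, 3+2+1, 3+1+1+1 (484 of its 720 elements, about 67% of primes). None of the 33 primes tested shows any such pattern (for each of these groups the chance of that is below 10^-4), which rules them out. Hence G = A_4 x C_2 (6T6), of order 24.

A_4 x C_2 (also written A4xC2)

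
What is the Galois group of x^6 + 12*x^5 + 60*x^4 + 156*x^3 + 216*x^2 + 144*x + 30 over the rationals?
The polynomial f is an irreducible sextic over Q, so G = Gal(f/Q) is one of the 16 transitive subgroups 6T1, ..., 6T16 of S_6. The discriminant of f is 40310784, which is not a perfect square, so G is not contained in A_6. The transitive groups of degree 6 not contained in A_6 are: C_6 (6T1, order 6), S_3 (6T2, order 6), D_6 (6T3, order 12), C_3 x S_3 (6T5, order 18), A_4 x C_2 (6T6, order 24), S_4 (6T8, order 24), S_3 x S_3 (6T9, order 36), S_4 x C_2 (6T11, order 48), (S_3 x S_3) : C_2 (6T13, order 72), PGL(2,5) (6T14, order 120), S_6 (6T16, order 720). By Dedekind's theorem, for a prime p not dividing disc(f) the degrees of the irreducible factors of f mod p form the cycle type of an element of G. Factoring f modulo the 14 such primes p <= 53 (skipping 2, 3, which divide the discriminant), each new pattern first appears at: mod 5: f = (x)(x + 1)(x^2 + 2)(x^2 + x + 2), pattern 2+2+1+1; mod 7: f = (x^6 + 5x^5 + 4x^4 + 2x^3 + 6x^2 + 4x + 2), pattern 6; mod 19: f = (x + 12)(x + 15)(x + 17)(x^3 + 6x^2 + 12x + 11), pattern 3+1+1+1; mod 31: f = (x^2 + 2x + 11)(x^2 + 16x + 21)(x^2 + 25x + 11), pattern 2+2+2; mod 43: f = (x^3 + 6x^2 + 12x + 13)(x^3 + 6x^2 + 12x + 42), pattern 3+3. No other pattern occurs in this range, so the set of observed cycle types is {2+2+1+1, 6, 3+1+1+1, 2+2+2, 3+3}. The candidates containing elements of all these cycle types are S_3 x S_3 (6T9) of order 36, (S_3 x S_3) : C_2 (6T13) of order 72, S_6 (6T16) of order 720; the others are excluded. The observed types are precisely the cycle types that occur in S_3 x S_3 (6T9) (apart from the identity). Each of the other remaining candidates has further cycle types, and by the Chebotarev density theorem the matching factorization patterns would occur for a proportion of primes equal to their share of the group: (S_3 x S_3) : C_2 (6T13) additionally contains elements of type 4+2, 3+2+1, 2+1+1+1+1 (36 of its 72 elements, about 50% of primes); S_6 (6T16) additionally contains elements of type 5+1, 4+2, 4+1+1, 3+2+1, 2+1+1+1+1 (459 of its 720 elements, about 64% of primes). None of the 14 primes tested shows any such pattern (for each of these groups the chance of that is below 10^-4), which rules them out. Hence G = S_3 x S_3 (6T9), of order 36.

S_3 x S_3 (also written G36-)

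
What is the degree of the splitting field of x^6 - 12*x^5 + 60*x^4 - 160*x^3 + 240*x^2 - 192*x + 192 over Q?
The degree of the splitting field over Q equals the order of the Galois group, so first determine the group. The polynomial f is an irreducible sextic over Q, so G = Gal(f/Q) is one of the 16 transitive subgroups 6T1, ..., 6T16 of S_6. The discriminant of f is -1603087953297408, which is not a perfect square, so G is not contained in A_6. The transitive groups of degree 6 not contained in A_6 are: C_6 (6T1, order 6), S_3 (6T2, order 6), D_6 (6T3, order 12), C_3 x S_3 (6T5, order 18), A_4 x C_2 (6T6, order 24), S_4 (6T8, order 24), S_3 x S_3 (6T9, order 36), S_4 x C_2 (6T11, order 48), (S_3 x S_3) : C_2 (6T13, order 72), PGL(2,5) (6T14, order 120), S_6 (6T16, order 720). By Dedekind's theorem, for a prime p not dividing disc(f) the degrees of the irreducible factors of f mod p form the cycle type of an element of G. Factoring f modulo the 79 such primes p <= 419 (skipping 2, 3, which divide the discriminant), each new pattern first appears at: mod 5: f = (x^2 + 3)(x^2 + x + 1)(x^2 + 2x + 4), pattern 2+2+2; mod 7: f = (x^6 + 2x^5 + 4x^4 + x^3 + 2x^2 + 4x + 3), pattern 6; mod 11: f = (x + 2)(x + 5)(x^2 + 1)(x^2 + 3x + 6), pattern 2+2+1+1; mod 19: f = (x^3 + 13x^2 + 12x + 1)(x^3 + 13x^2 + 12x + 2), pattern 3+3; mod 43: f = (x + 4)(x + 5)(x + 34)(x + 35)(x + 40)(x + 42), pattern 1+1+1+1+1+1. No other pattern occurs in this range, so the set of observed cycle types is {2+2+2, 6, 2+2+1+1, 3+3, 1+1+1+1+1+1}. The candidates containing elements of all these cycle types are D_6 (6T3) of order 12, A_4 x C_2 (6T6) of order 24, S_3 x S_3 (6T9) of order 36, S_4 x C_2 (6T11) of order 48, (S_3 x S_3) : C_2 (6T13) of order 72, PGL(2,5) (6T14) of order 120, S_6 (6T16) of order 720; the others are excluded. The observed types are precisely the cycle types that occur in D_6 (6T3). Each of the other remaining candidates has further cycle types, and by the Chebotarev density theorem the matching factorization patterns would occur for a proportion of primes equal to their share of the group: A_4 x C_2 (6T6) additionally contains elements of type 2+1+1+1+1 (3 of its 24 elements, about 12% of primes); S_3 x S_3 (6T9) additionally contains elements of type 3+1+1+1 (4 of its 36 elements, about 11% of primes); S_4 x C_2 (6T11) additionally contains elements of type 4+2, 4+1+1, 2+1+1+1+1 (15 of its 48 elements, about 31% of primes); (S_3 x S_3) : C_2 (6T13) additionally contains elements of type 4+2, 3+2+1, 3+1+1+1, 2+1+1+1+1 (40 of its 72 elements, about 56% of primes); PGL(2,5) (6T14) additionally contains elements of type 5+1, 4+1+1 (54 of its 120 elements, about 45% of primes); S_6 (6T16) additionally contains elements of type 5+1, 4+2, 4+1+1, 3+2+1, 3+1+1+1, 2+1+1+1+1 (499 of its 720 elements, about 69% of primes). None of the 79 primes tested shows any such pattern (for each of these groups the chance of that is below 10^-4), which rules them out. Hence G = D_6 (6T3), of order 12. The Galois group D_6 (6T3) has order 12, so the splitting field has degree 12 over Q.

12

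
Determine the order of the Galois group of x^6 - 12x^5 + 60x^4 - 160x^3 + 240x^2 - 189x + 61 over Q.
72

The degree of the splitting field over Q equals the order of the Galois group, so first determine the group. The polynomial f is an irreducible sextic over Q, so G = Gal(f/Q) is one of the 16 transitive subgroups 6T1, ..., 6T16 of S_6. The discriminant of f is -9059283, which is not a perfect square, so G is not contained in A_6. The transitive groups of degree 6 not contained in A_6 are: C_6 (6T1, order 6), S_3 (6T2, order 6), D_6 (6T3, order 12), C_3 x S_3 (6T5, order 18), A_4 x C_2 (6T6, order 24), S_4 (6T8, order 24), S_3 x S_3 (6T9, order 36), S_4 x C_2 (6T11, order 48), (S_3 x S_3) : C_2 (6T13, order 72), PGL(2,5) (6T14, order 120), S_6 (6T16, order 720). By Dedekind's theorem, for a prime p not dividing disc(f) the degrees of the irreducible factors of f mod p form the cycle type of an element of G. Factoring f modulo the 28 such primes p <= 127 (skipping 3, 17, 43, which divide the discriminant), each new pattern first appears at: mod 2: f = (x^6 + x + 1), pattern 6; mod 7: f = (x + 4)(x^2 + 6x + 4)(x^3 + 6x^2 + 6), pattern 3+2+1; mod 11: f = (x^2 + 9x + 2)(x^4 + x^3 + 5x^2 + 2x + 3), pattern 4+2; mod 13: f = (x + 3)(x + 8)(x^2 + 6x + 3)(x^2 + 10x + 5), pattern 2+2+1+1; mod 61: f = (x)(x + 2)(x + 8)(x + 19)(x^2 + 20x + 6), pattern 2+1+1+1+1; mod 97: f = (x + 8)(x + 10)(x + 47)(x^3 + 20x^2 + 65x + 10), pattern 3+1+1+1; mod 113: f = (x^2 + 6)(x^2 + 41x + 19)(x^2 + 60x + 61), pattern 2+2+2; mod 127: f = (x^3 + 33x^2 + x + 91)(x^3 + 82x^2 + 20x + 23), pattern 3+3. No other pattern occurs in this range, so the set of observed cycle types is {6, 3+2+1, 4+2, 2+2+1+1, 2+1+1+1+1, 3+1+1+1, 2+2+2, 3+3}. The candidates containing elements of all these cycle types are (S_3 x S_3) : C_2 (6T13) of order 72, S_6 (6T16) of order 720; the others are excluded. The observed types are precisely the cycle types that occur in (S_3 x S_3) : C_2 (6T13) (apart from the identity). Each of the other remaining candidates has further cycle types, and by the Chebotarev density theorem the matching factorization patterns would occur for a proportion of primes equal to their share of the group: S_6 (6T16) additionally contains elements of type 5+1, 4+1+1 (234 of its 720 elements, about 32% of primes). None of the 28 primes tested shows any such pattern (for each of these groups the chance of that is below 10^-4), which rules them out. Hence G = (S_3 x S_3) : C_2 (6T13), of order 72. The Galois group (S_3 x S_3) : C_2 (6T13) has order 72, so the splitting field has degree 72 over Q.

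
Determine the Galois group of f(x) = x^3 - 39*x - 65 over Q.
C_3, A_3

The polynomial is an irreducible cubic over Q and its discriminant is 123201 = 351^2, a perfect square. For an irreducible cubic, a square discriminant forces the Galois group to be A_3, the cyclic group of order 3.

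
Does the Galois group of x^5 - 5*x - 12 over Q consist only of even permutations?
The polynomial is irreducible of degree 5 over Q. Its discriminant is 64000000 = 8000^2, a perfect square. A Galois group lies in the alternating group exactly when the discriminant is a square in Q, so the Galois group (D_5) is contained in A_5.

Yes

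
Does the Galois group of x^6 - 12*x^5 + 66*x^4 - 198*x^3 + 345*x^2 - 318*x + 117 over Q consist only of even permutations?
No

The polynomial is irreducible of degree 6 over Q. Its discriminant is -1024192512, which is not a perfect square. A Galois group lies in the alternating group exactly when the discriminant is a square in Q, so the Galois group (PGL(2,5)) is not contained in A_6.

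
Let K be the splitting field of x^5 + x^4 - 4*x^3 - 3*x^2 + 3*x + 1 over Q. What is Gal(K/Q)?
The polynomial f is an irreducible quintic over Q, so G = Gal(f/Q) is a transitive subgroup of S_5: one of C_5 (5T1, order 5), D_5 (5T2, order 10), F_20 (5T3, order 20), A_5 (5T4, order 60) or S_5 (5T5, order 120). The discriminant of f is 14641 = 121^2, a perfect square, so G is contained in A_5. The transitive groups of degree 5 contained in A_5 are: C_5 (5T1, order 5), D_5 (5T2, order 10), A_5 (5T4, order 60). By Dedekind's theorem, for a prime p not dividing disc(f) the degrees of the irreducible factors of f mod p form the cycle type of an element of G. Factoring f modulo the 14 such primes p <= 47 (skipping 11, which divides the discriminant), each new pattern first appears at: mod 2: f = (x^5 + x^4 + x^2 + x + 1), pattern 5; mod 23: f = (x + 9)(x + 12)(x + 13)(x + 17)(x + 19), pattern 1+1+1+1+1. No other pattern occurs in this range, so the set of observed cycle types is {5, 1+1+1+1+1}. The candidates containing elements of all these cycle types are C_5 (5T1) of order 5, D_5 (5T2) of order 10, A_5 (5T4) of order 60; the others are excluded. The observed types are precisely the cycle types that occur in C_5 (5T1). Each of the other remaining candidates has further cycle types, and by the Chebotarev density theorem the matching factorization patterns would occur for a proportion of primes equal to their share of the group: D_5 (5T2) additionally contains elements of type 2+2+1 (5 of its 10 elements, about 50% of primes); A_5 (5T4) additionally contains elements of type 3+1+1, 2+2+1 (35 of its 60 elements, about 58% of primes). None of the 14 primes tested shows any such pattern (for each of these groups the chance of that is below 10^-4), which rules them out. Hence G = C_5 (5T1), of order 5.

C_5 (also written C5)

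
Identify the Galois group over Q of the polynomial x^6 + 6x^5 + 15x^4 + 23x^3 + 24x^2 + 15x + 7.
6T5: C_3 x S_3

The polynomial f is an irreducible sextic over Q, so G = Gal(f/Q) is one of the 16 transitive subgroups 6T1, ..., 6T16 of S_6. The discriminant of f is -177147, which is not a perfect square, so G is not contained in A_6. The transitive groups of degree 6 not contained in A_6 are: C_6 (6T1, order 6), S_3 (6T2, order 6), D_6 (6T3, order 12), C_3 x S_3 (6T5, order 18), A_4 x C_2 (6T6, order 24), S_4 (6T8, order 24), S_3 x S_3 (6T9, order 36), S_4 x C_2 (6T11, order 48), (S_3 x S_3) : C_2 (6T13, order 72), PGL(2,5) (6T14, order 120), S_6 (6T16, order 720). By Dedekind's theorem, for a prime p not dividing disc(f) the degrees of the irreducible factors of f mod p form the cycle type of an element of G. Factoring f modulo the 33 such primes p <= 139 (skipping 3, which divides the discriminant), each new pattern first appears at: mod 2: f = (x^6 + x^4 + x^3 + x + 1), pattern 6; mod 7: f = (x)(x + 4)(x + 6)(x^3 + 3x^2 + 3x + 5), pattern 3+1+1+1; mod 17: f = (x^2 + x + 7)(x^2 + 7x + 13)(x^2 + 15x + 4), pattern 2+2+2; mod 19: f = (x^3 + 3x^2 + 3x + 10)(x^3 + 3x^2 + 3x + 14), pattern 3+3; mod 73: f = (x + 43)(x + 44)(x + 45)(x + 52)(x + 53)(x + 61), pattern 1+1+1+1+1+1. No other pattern occurs in this range, so the set of observed cycle types is {6, 3+1+1+1, 2+2+2, 3+3, 1+1+1+1+1+1}. The candidates containing elements of all these cycle types are C_3 x S_3 (6T5) of order 18, S_3 x S_3 (6T9) of order 36, (S_3 x S_3) : C_2 (6T13) of order 72, S_6 (6T16) of order 720; the others are excluded. The observed types are precisely the cycle types that occur in C_3 x S_3 (6T5). Each of the other remaining candidates has further cycle types, and by the Chebotarev density theorem the matching factorization patterns would occur for a proportion of primes equal to their share of the group: S_3 x S_3 (6T9) additionally contains elements of type 2+2+1+1 (9 of its 36 elements, about 25% of primes); (S_3 x S_3) : C_2 (6T13) additionally contains elements of type 4+2, 3+2+1, 2+2+1+1, 2+1+1+1+1 (45 of its 72 elements, about 62% of primes); S_6 (6T16) additionally contains elements of type 5+1, 4+2, 4+1+1, 3+2+1, 2+2+1+1, 2+1+1+1+1 (504 of its 720 elements, about 70% of primes). None of the 33 primes tested shows any such pattern (for each of these groups the chance of that is below 10^-4), which rules them out. Hence G = C_3 x S_3 (6T5), of order 18.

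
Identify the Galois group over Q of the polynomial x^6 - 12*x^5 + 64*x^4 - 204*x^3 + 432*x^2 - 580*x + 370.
S_4 x C_2

The polynomial f is an irreducible sextic over Q, so G = Gal(f/Q) is one of the 16 transitive subgroups 6T1, ..., 6T16 of S_6. The discriminant of f is -122931200, which is not a perfect square, so G is not contained in A_6. The transitive groups of degree 6 not contained in A_6 are: C_6 (6T1, order 6), S_3 (6T2, order 6), D_6 (6T3, order 12), C_3 x S_3 (6T5, order 18), A_4 x C_2 (6T6, order 24), S_4 (6T8, order 24), S_3 x S_3 (6T9, order 36), S_4 x C_2 (6T11, order 48), (S_3 x S_3) : C_2 (6T13, order 72), PGL(2,5) (6T14, order 120), S_6 (6T16, order 720). By Dedekind's theorem, for a prime p not dividing disc(f) the degrees of the irreducible factors of f mod p form the cycle type of an element of G. Factoring f modulo the 17 such primes p <= 71 (skipping 2, 5, 7, which divide the discriminant), each new pattern first appears at: mod 3: f = (x^3 + x^2 + 2x + 1)(x^3 + 2x^2 + 1), pattern 3+3; mod 13: f = (x^6 + x^5 + 12x^4 + 4x^3 + 3x^2 + 5x + 6), pattern 6; mod 19: f = (x^2 + 5x + 16)(x^4 + 2x^3 + 11x + 16), pattern 4+2; mod 23: f = (x + 15)(x + 16)(x^4 + 3x^3 + 7x^2 + 9x + 14), pattern 4+1+1; mod 53: f = (x^2 + 12x + 28)(x^2 + 30x + 46)(x^2 + 52x + 43), pattern 2+2+2; mod 59: f = (x + 10)(x + 18)(x^2 + 34x + 45)(x^2 + 44x + 53), pattern 2+2+1+1; mod 71: f = (x + 37)(x + 54)(x + 59)(x + 70)(x^2 + 52x + 9), pattern 2+1+1+1+1. No other pattern occurs in this range, so the set of observed cycle types is {3+3, 6, 4+2, 4+1+1, 2+2+2, 2+2+1+1, 2+1+1+1+1}. The candidates containing elements of all these cycle types are S_4 x C_2 (6T11) of order 48, S_6 (6T16) of order 720; the others are excluded. The observed types are precisely the cycle types that occur in S_4 x C_2 (6T11) (apart from the identity). Each of the other remaining candidates has further cycle types, and by the Chebotarev density theorem the matching factorization patterns would occur for a proportion of primes equal to their share of the group: S_6 (6T16) additionally contains elements of type 5+1, 3+2+1, 3+1+1+1 (304 of its 720 elements, about 42% of primes). None of the 17 primes tested shows any such pattern (for each of these groups the chance of that is below 10^-4), which rules them out. Hence G = S_4 x C_2 (6T11), of order 48.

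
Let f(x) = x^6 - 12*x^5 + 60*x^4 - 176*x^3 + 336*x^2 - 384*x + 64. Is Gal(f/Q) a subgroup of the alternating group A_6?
No

The polynomial is irreducible of degree 6 over Q. Its discriminant is 5410421842378752, which is not a perfect square. A Galois group lies in the alternating group exactly when the discriminant is a square in Q, so the Galois group (S_3 x S_3) is not contained in A_6.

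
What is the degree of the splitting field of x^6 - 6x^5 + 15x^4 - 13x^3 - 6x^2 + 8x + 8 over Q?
6

The degree of the splitting field over Q equals the order of the Galois group, so first determine the group. The polynomial f is an irreducible sextic over Q, so G = Gal(f/Q) is one of the 16 transitive subgroups 6T1, ..., 6T16 of S_6. The discriminant of f is -1988873152, which is not a perfect square, so G is not contained in A_6. The transitive groups of degree 6 not contained in A_6 are: C_6 (6T1, order 6), S_3 (6T2, order 6), D_6 (6T3, order 12), C_3 x S_3 (6T5, order 18), A_4 x C_2 (6T6, order 24), S_4 (6T8, order 24), S_3 x S_3 (6T9, order 36), S_4 x C_2 (6T11, order 48), (S_3 x S_3) : C_2 (6T13, order 72), PGL(2,5) (6T14, order 120), S_6 (6T16, order 720). By Dedekind's theorem, for a prime p not dividing disc(f) the degrees of the irreducible factors of f mod p form the cycle type of an element of G. Factoring f modulo the 37 such primes p <= 173 (skipping 2, 7, 43, which divide the discriminant), each new pattern first appears at: mod 3: f = (x^6 + 2x^3 + 2x + 2), pattern 6; mod 11: f = (x^3 + 6x^2 + 8x + 9)(x^3 + 10x^2 + 2x + 7), pattern 3+3; mod 13: f = (x^2 + 7)(x^2 + 8x + 11)(x^2 + 12x + 5), pattern 2+2+2; mod 29: f = (x + 1)(x + 3)(x + 6)(x + 8)(x + 11)(x + 23), pattern 1+1+1+1+1+1. No other pattern occurs in this range, so the set of observed cycle types is {6, 3+3, 2+2+2, 1+1+1+1+1+1}. The candidates containing elements of all these cycle types are C_6 (6T1) of order 6, D_6 (6T3) of order 12, C_3 x S_3 (6T5) of order 18, A_4 x C_2 (6T6) of order 24, S_3 x S_3 (6T9) of order 36, S_4 x C_2 (6T11) of order 48, (S_3 x S_3) : C_2 (6T13) of order 72, PGL(2,5) (6T14) of order 120, S_6 (6T16) of order 720; the others are excluded. The observed types are precisely the cycle types that occur in C_6 (6T1). Each of the other remaining candidates has further cycle types, and by the Chebotarev density theorem the matching factorization patterns would occur for a proportion of primes equal to their share of the group: D_6 (6T3) additionally contains elements of type 2+2+1+1 (3 of its 12 elements, about 25% of primes); C_3 x S_3 (6T5) additionally contains elements of type 3+1+1+1 (4 of its 18 elements, about 22% of primes); A_4 x C_2 (6T6) additionally contains elements of type 2+2+1+1, 2+1+1+1+1 (6 of its 24 elements, about 25% of primes); S_3 x S_3 (6T9) additionally contains elements of type 3+1+1+1, 2+2+1+1 (13 of its 36 elements, about 36% of primes); S_4 x C_2 (6T11) additionally contains elements of type 4+2, 4+1+1, 2+2+1+1, 2+1+1+1+1 (24 of its 48 elements, about 50% of primes); (S_3 x S_3) : C_2 (6T13) additionally contains elements of type 4+2, 3+2+1, 3+1+1+1, 2+2+1+1, 2+1+1+1+1 (49 of its 72 elements, about 68% of primes); PGL(2,5) (6T14) additionally contains elements of type 5+1, 4+1+1, 2+2+1+1 (69 of its 120 elements, about 58% of primes); S_6 (6T16) additionally contains elements of type 5+1, 4+2, 4+1+1, 3+2+1, 3+1+1+1, 2+2+1+1, 2+1+1+1+1 (544 of its 720 elements, about 76% of primes). None of the 37 primes tested shows any such pattern (for each of these groups the chance of that is below 10^-4), which rules them out. Hence G = C_6 (6T1), of order 6. The Galois group C_6 (6T1) has order 6, so the splitting field has degree 6 over Q.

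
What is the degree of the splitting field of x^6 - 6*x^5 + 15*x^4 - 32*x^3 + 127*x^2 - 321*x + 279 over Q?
The degree of the splitting field over Q equals the order of the Galois group, so first determine the group. The polynomial f is an irreducible sextic over Q, so G = Gal(f/Q) is one of the 16 transitive subgroups 6T1, ..., 6T16 of S_6. The discriminant of f is -36128922636411, which is not a perfect square, so G is not contained in A_6. The transitive groups of degree 6 not contained in A_6 are: C_6 (6T1, order 6), S_3 (6T2, order 6), D_6 (6T3, order 12), C_3 x S_3 (6T5, order 18), A_4 x C_2 (6T6, order 24), S_4 (6T8, order 24), S_3 x S_3 (6T9, order 36), S_4 x C_2 (6T11, order 48), (S_3 x S_3) : C_2 (6T13, order 72), PGL(2,5) (6T14, order 120), S_6 (6T16, order 720). By Dedekind's theorem, for a prime p not dividing disc(f) the degrees of the irreducible factors of f mod p form the cycle type of an element of G. Factoring f modulo the 5 such primes p <= 17 (skipping 3, 11, which divide the discriminant), each new pattern first appears at: mod 2: f = (x^6 + x^4 + x^2 + x + 1), pattern 6; mod 5: f = (x^3 + 2x + 4)(x^3 + 4x^2 + 3x + 1), pattern 3+3; mod 7: f = (x + 6)(x^5 + 2x^4 + 3x^3 + 6x^2 + 1), pattern 5+1; mod 17: f = (x + 11)(x^2 + 14x + 3)(x^3 + 3x^2 + 4x + 10), pattern 3+2+1. No other pattern occurs in this range, so the set of observed cycle types is {6, 3+3, 5+1, 3+2+1}. Among the candidates above, the only group containing elements of all these cycle types is S_6 (6T16); every other candidate lacks at least one of them. Hence G = S_6 (6T16), of order 720. The Galois group S_6 (6T16) has order 720, so the splitting field has degree 720 over Q.

720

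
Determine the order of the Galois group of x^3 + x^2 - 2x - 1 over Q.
The degree of the splitting field over Q equals the order of the Galois group, so first determine the group. The polynomial is an irreducible cubic over Q and its discriminant is 49 = 7^2, a perfect square. For an irreducible cubic, a square discriminant forces the Galois group to be A_3, the cyclic group of order 3. The Galois group C_3 (3T1) has order 3, so the splitting field has degree 3 over Q.

3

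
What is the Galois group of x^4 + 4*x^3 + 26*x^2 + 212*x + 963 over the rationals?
The polynomial is an irreducible quartic over Q and its discriminant is 130515535872, which is not a perfect square, so the Galois group is not contained in A_4. The resolvent cubic y^3 - 26*y^2 - 3004*y + 39800 has exactly one rational root, so the Galois group is C_4 or D_4. The quartic remains irreducible over Q(sqrt(disc)), so the group is D_4.

4T3: D_4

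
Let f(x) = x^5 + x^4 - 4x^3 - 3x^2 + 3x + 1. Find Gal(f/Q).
The polynomial f is an irreducible quintic over Q, so G = Gal(f/Q) is a transitive subgroup of S_5: one of C_5 (5T1, order 5), D_5 (5T2, order 10), F_20 (5T3, order 20), A_5 (5T4, order 60) or S_5 (5T5, order 120). The discriminant of f is 14641 = 121^2, a perfect square, so G is contained in A_5. The transitive groups of degree 5 contained in A_5 are: C_5 (5T1, order 5), D_5 (5T2, order 10), A_5 (5T4, order 60). By Dedekind's theorem, for a prime p not dividing disc(f) the degrees of the irreducible factors of f mod p form the cycle type of an element of G. Factoring f modulo the 14 such primes p <= 47 (skipping 11, which divides the discriminant), each new pattern first appears at: mod 2: f = (x^5 + x^4 + x^2 + x + 1), pattern 5; mod 23: f = (x + 9)(x + 12)(x + 13)(x + 17)(x + 19), pattern 1+1+1+1+1. No other pattern occurs in this range, so the set of observed cycle types is {5, 1+1+1+1+1}. The candidates containing elements of all these cycle types are C_5 (5T1) of order 5, D_5 (5T2) of order 10, A_5 (5T4) of order 60; the others are excluded. The observed types are precisely the cycle types that occur in C_5 (5T1). Each of the other remaining candidates has further cycle types, and by the Chebotarev density theorem the matching factorization patterns would occur for a proportion of primes equal to their share of the group: D_5 (5T2) additionally contains elements of type 2+2+1 (5 of its 10 elements, about 50% of primes); A_5 (5T4) additionally contains elements of type 3+1+1, 2+2+1 (35 of its 60 elements, about 58% of primes). None of the 14 primes tested shows any such pattern (for each of these groups the chance of that is below 10^-4), which rules them out. Hence G = C_5 (5T1), of order 5.

C_5 (order 5)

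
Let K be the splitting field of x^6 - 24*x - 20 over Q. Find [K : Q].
360

The degree of the splitting field over Q equals the order of the Galois group, so first determine the group. The polynomial f is an irreducible sextic over Q, so G = Gal(f/Q) is one of the 16 transitive subgroups 6T1, ..., 6T16 of S_6. The discriminant of f is 746496000000 = 864000^2, a perfect square, so G is contained in A_6. The transitive groups of degree 6 contained in A_6 are: A_4 (6T4, order 12), S_4 (6T7, order 24), (C_3 x C_3) : C_4 (6T10, order 36), PSL(2,5) (6T12, order 60), A_6 (6T15, order 360). By Dedekind's theorem, for a prime p not dividing disc(f) the degrees of the irreducible factors of f mod p form the cycle type of an element of G. Factoring f modulo the 6 such primes p <= 23 (skipping 2, 3, 5, which divide the discriminant), each new pattern first appears at: mod 7: f = (x + 4)(x^5 + 3x^4 + 2x^3 + 6x^2 + 4x + 2), pattern 5+1; mod 23: f = (x + 2)(x + 11)(x + 16)(x^3 + 17x^2 + 13x + 7), pattern 3+1+1+1. No other pattern occurs in this range, so the set of observed cycle types is {5+1, 3+1+1+1}. Among the candidates above, the only group containing elements of all these cycle types is A_6 (6T15) — each of A_4 (6T4), S_4 (6T7), (C_3 x C_3) : C_4 (6T10), PSL(2,5) (6T12) lacks at least one of them. Hence G = A_6 (6T15), of order 360. The Galois group A_6 (6T15) has order 360, so the splitting field has degree 360 over Q.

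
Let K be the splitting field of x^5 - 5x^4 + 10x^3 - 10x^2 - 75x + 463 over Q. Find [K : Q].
10

The degree of the splitting field over Q equals the order of the Galois group, so first determine the group. The polynomial f is an irreducible quintic over Q, so G = Gal(f/Q) is a transitive subgroup of S_5: one of C_5 (5T1, order 5), D_5 (5T2, order 10), F_20 (5T3, order 20), A_5 (5T4, order 60) or S_5 (5T5, order 120). The discriminant of f is 67108864000000 = 8192000^2, a perfect square, so G is contained in A_5. The transitive groups of degree 5 contained in A_5 are: C_5 (5T1, order 5), D_5 (5T2, order 10), A_5 (5T4, order 60). By Dedekind's theorem, for a prime p not dividing disc(f) the degrees of the irreducible factors of f mod p form the cycle type of an element of G. Factoring f modulo the 23 such primes p <= 97 (skipping 2, 5, which divide the discriminant), each new pattern first appears at: mod 3: f = (x + 2)(x^2 + 1)(x^2 + 2x + 2), pattern 2+2+1; mod 7: f = (x^5 + 2x^4 + 3x^3 + 4x^2 + 2x + 1), pattern 5. No other pattern occurs in this range, so the set of observed cycle types is {2+2+1, 5}. The candidates containing elements of all these cycle types are D_5 (5T2) of order 10, A_5 (5T4) of order 60; the others are excluded. The observed types are precisely the cycle types that occur in D_5 (5T2) (apart from the identity). Each of the other remaining candidates has further cycle types, and by the Chebotarev density theorem the matching factorization patterns would occur for a proportion of primes equal to their share of the group: A_5 (5T4) additionally contains elements of type 3+1+1 (20 of its 60 elements, about 33% of primes). None of the 23 primes tested shows any such pattern (for each of these groups the chance of that is below 10^-4), which rules them out. Hence G = D_5 (5T2), of order 10. The Galois group D_5 (5T2) has order 10, so the splitting field has degree 10 over Q.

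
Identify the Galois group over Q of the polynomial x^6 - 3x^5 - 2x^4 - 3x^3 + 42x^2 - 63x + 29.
The polynomial f is an irreducible sextic over Q, so G = Gal(f/Q) is one of the 16 transitive subgroups 6T1, ..., 6T16 of S_6. The discriminant of f is 54786284800, which is not a perfect square, so G is not contained in A_6. The transitive groups of degree 6 not contained in A_6 are: C_6 (6T1, order 6), S_3 (6T2, order 6), D_6 (6T3, order 12), C_3 x S_3 (6T5, order 18), A_4 x C_2 (6T6, order 24), S_4 (6T8, order 24), S_3 x S_3 (6T9, order 36), S_4 x C_2 (6T11, order 48), (S_3 x S_3) : C_2 (6T13, order 72), PGL(2,5) (6T14, order 120), S_6 (6T16, order 720). By Dedekind's theorem, for a prime p not dividing disc(f) the degrees of the irreducible factors of f mod p form the cycle type of an element of G. Factoring f modulo the 22 such primes p <= 101 (skipping 2, 5, 13, 37, which divide the discriminant), each new pattern first appears at: mod 3: f = (x^3 + x^2 + x + 2)(x^3 + 2x^2 + x + 1), pattern 3+3; mod 17: f = (x + 12)(x + 15)(x^4 + 4x^3 + 16x^2 + x + 8), pattern 4+1+1; mod 31: f = (x^2 + 9)(x^2 + 6x + 28)(x^2 + 22x + 15), pattern 2+2+2; mod 67: f = (x + 41)(x + 50)(x^2 + 10x + 48)(x^2 + 30x + 57), pattern 2+2+1+1. No other pattern occurs in this range, so the set of observed cycle types is {3+3, 4+1+1, 2+2+2, 2+2+1+1}. The candidates containing elements of all these cycle types are S_4 (6T8) of order 24, S_4 x C_2 (6T11) of order 48, PGL(2,5) (6T14) of order 120, S_6 (6T16) of order 720; the others are excluded. The observed types are precisely the cycle types that occur in S_4 (6T8) (apart from the identity). Each of the other remaining candidates has further cycle types, and by the Chebotarev density theorem the matching factorization patterns would occur for a proportion of primes equal to their share of the group: S_4 x C_2 (6T11) additionally contains elements of type 6, 4+2, 2+1+1+1+1 (17 of its 48 elements, about 35% of primes); PGL(2,5) (6T14) additionally contains elements of type 6, 5+1 (44 of its 120 elements, about 37% of primes); S_6 (6T16) additionally contains elements of type 6, 5+1, 4+2, 3+2+1, 3+1+1+1, 2+1+1+1+1 (529 of its 720 elements, about 73% of primes). None of the 22 primes tested shows any such pattern (for each of these groups the chance of that is below 10^-4), which rules them out. Hence G = S_4 (6T8), of order 24.

6T8: S_4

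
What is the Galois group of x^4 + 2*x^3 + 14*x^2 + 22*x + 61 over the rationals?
The polynomial is an irreducible quartic over Q and its discriminant is 9734400 = 3120^2, a perfect square, so the Galois group is contained in A_4. The resolvent cubic y^3 - 14*y^2 - 200*y + 2688 splits completely over Q, which gives the Klein four-group V_4.

V_4 (order 4)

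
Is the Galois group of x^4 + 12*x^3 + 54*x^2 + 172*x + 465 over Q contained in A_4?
The polynomial is irreducible of degree 4 over Q. Its discriminant is 1358954496 = 36864^2, a perfect square. A Galois group lies in the alternating group exactly when the discriminant is a square in Q, so the Galois group (A_4) is contained in A_4.

Yes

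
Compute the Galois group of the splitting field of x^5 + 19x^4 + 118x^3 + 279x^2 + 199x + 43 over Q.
C_5 (order 5)

The polynomial f is an irreducible quintic over Q, so G = Gal(f/Q) is a transitive subgroup of S_5: one of C_5 (5T1, order 5), D_5 (5T2, order 10), F_20 (5T3, order 20), A_5 (5T4, order 60) or S_5 (5T5, order 120). The discriminant of f is 1012703329 = 31823^2, a perfect square, so G is contained in A_5. The transitive groups of degree 5 contained in A_5 are: C_5 (5T1, order 5), D_5 (5T2, order 10), A_5 (5T4, order 60). By Dedekind's theorem, for a prime p not dividing disc(f) the degrees of the irreducible factors of f mod p form the cycle type of an element of G. Factoring f modulo the 14 such primes p <= 47 (skipping 11, which divides the discriminant), each new pattern first appears at: mod 2: f = (x^5 + x^4 + x^2 + x + 1), pattern 5; mod 23: f = (x + 1)(x + 5)(x + 6)(x + 10)(x + 20), pattern 1+1+1+1+1. No other pattern occurs in this range, so the set of observed cycle types is {5, 1+1+1+1+1}. The candidates containing elements of all these cycle types are C_5 (5T1) of order 5, D_5 (5T2) of order 10, A_5 (5T4) of order 60; the others are excluded. The observed types are precisely the cycle types that occur in C_5 (5T1). Each of the other remaining candidates has further cycle types, and by the Chebotarev density theorem the matching factorization patterns would occur for a proportion of primes equal to their share of the group: D_5 (5T2) additionally contains elements of type 2+2+1 (5 of its 10 elements, about 50% of primes); A_5 (5T4) additionally contains elements of type 3+1+1, 2+2+1 (35 of its 60 elements, about 58% of primes). None of the 14 primes tested shows any such pattern (for each of these groups the chance of that is below 10^-4), which rules them out. Hence G = C_5 (5T1), of order 5.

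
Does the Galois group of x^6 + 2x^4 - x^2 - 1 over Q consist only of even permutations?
Yes

The polynomial is irreducible of degree 6 over Q. Its discriminant is 153664 = 392^2, a perfect square. A Galois group lies in the alternating group exactly when the discriminant is a square in Q, so the Galois group (A_4) is contained in A_6.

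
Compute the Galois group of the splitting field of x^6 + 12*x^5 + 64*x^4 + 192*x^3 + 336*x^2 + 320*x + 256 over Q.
S_4 x C_2 (order 48)

The polynomial f is an irreducible sextic over Q, so G = Gal(f/Q) is one of the 16 transitive subgroups 6T1, ..., 6T16 of S_6. The discriminant of f is -1849378557919232, which is not a perfect square, so G is not contained in A_6. The transitive groups of degree 6 not contained in A_6 are: C_6 (6T1, order 6), S_3 (6T2, order 6), D_6 (6T3, order 12), C_3 x S_3 (6T5, order 18), A_4 x C_2 (6T6, order 24), S_4 (6T8, order 24), S_3 x S_3 (6T9, order 36), S_4 x C_2 (6T11, order 48), (S_3 x S_3) : C_2 (6T13, order 72), PGL(2,5) (6T14, order 120), S_6 (6T16, order 720). By Dedekind's theorem, for a prime p not dividing disc(f) the degrees of the irreducible factors of f mod p form the cycle type of an element of G. Factoring f modulo the 29 such primes p <= 127 (skipping 2, 29, which divide the discriminant), each new pattern first appears at: mod 3: f = (x^3 + x^2 + 2x + 1)(x^3 + 2x^2 + 1), pattern 3+3; mod 5: f = (x^6 + 2x^5 + 4x^4 + 2x^3 + x^2 + 1), pattern 6; mod 7: f = (x + 1)(x + 3)(x^4 + x^3 + x^2 + 3x + 6), pattern 4+1+1; mod 17: f = (x + 9)(x + 12)(x^2 + 5)(x^2 + 8x + 4), pattern 2+2+1+1; mod 23: f = (x^2 + x + 8)(x^2 + 4x + 20)(x^2 + 7x + 20), pattern 2+2+2; mod 67: f = (x^2 + 4x + 60)(x^4 + 8x^3 + 39x^2 + 25x + 40), pattern 4+2; mod 127: f = (x + 9)(x + 49)(x + 82)(x + 122)(x^2 + 4x + 107), pattern 2+1+1+1+1. No other pattern occurs in this range, so the set of observed cycle types is {3+3, 6, 4+1+1, 2+2+1+1, 2+2+2, 4+2, 2+1+1+1+1}. The candidates containing elements of all these cycle types are S_4 x C_2 (6T11) of order 48, S_6 (6T16) of order 720; the others are excluded. The observed types are precisely the cycle types that occur in S_4 x C_2 (6T11) (apart from the identity). Each of the other remaining candidates has further cycle types, and by the Chebotarev density theorem the matching factorization patterns would occur for a proportion of primes equal to their share of the group: S_6 (6T16) additionally contains elements of type 5+1, 3+2+1, 3+1+1+1 (304 of its 720 elements, about 42% of primes). None of the 29 primes tested shows any such pattern (for each of these groups the chance of that is below 10^-4), which rules them out. Hence G = S_4 x C_2 (6T11), of order 48.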